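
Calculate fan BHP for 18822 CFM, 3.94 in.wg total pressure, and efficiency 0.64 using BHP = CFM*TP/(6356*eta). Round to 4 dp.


BHP = 18822 * 3.94 / (6356 * 0.64) = 18.2305 hp

18.2305 hp


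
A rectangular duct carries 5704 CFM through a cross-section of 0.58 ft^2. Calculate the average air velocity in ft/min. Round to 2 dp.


V = 5704 / 0.58 = 9834.48 ft/min

9834.48 ft/min


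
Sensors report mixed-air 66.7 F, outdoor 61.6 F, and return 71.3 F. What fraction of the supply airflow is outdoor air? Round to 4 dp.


frac = (66.7 - 71.3) / (61.6 - 71.3) = 0.4742

0.4742


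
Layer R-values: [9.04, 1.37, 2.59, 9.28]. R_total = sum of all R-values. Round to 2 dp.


R_total = 9.04 + 1.37 + 2.59 + 9.28 = 22.28

22.28


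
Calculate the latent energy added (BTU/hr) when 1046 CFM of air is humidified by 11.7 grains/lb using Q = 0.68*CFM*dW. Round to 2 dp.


Q = 0.68 * 1046 * 11.7 = 8321.98 BTU/hr

8321.98 BTU/hr


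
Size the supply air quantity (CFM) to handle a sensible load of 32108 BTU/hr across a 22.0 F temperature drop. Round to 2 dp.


CFM = 32108 / (1.08 * 22.0) = 1351.35

1351.35 CFM


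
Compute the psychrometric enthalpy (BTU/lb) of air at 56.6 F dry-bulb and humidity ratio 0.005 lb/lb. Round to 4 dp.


h = 0.24*56.6 + 0.005*(1061+0.444*56.6) = 19.0147 BTU/lb

19.0147 BTU/lb


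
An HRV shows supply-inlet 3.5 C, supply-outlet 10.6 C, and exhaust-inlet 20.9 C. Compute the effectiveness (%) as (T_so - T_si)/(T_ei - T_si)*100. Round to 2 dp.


eff = (10.6-3.5)/(20.9-3.5)*100 = 40.80 %

40.80 %


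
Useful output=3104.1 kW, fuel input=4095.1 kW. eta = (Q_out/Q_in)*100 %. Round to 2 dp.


eta = (3104.1/4095.1)*100 = 75.80 %

75.80 %


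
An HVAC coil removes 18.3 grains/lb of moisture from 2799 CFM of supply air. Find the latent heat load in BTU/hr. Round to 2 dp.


Q = 0.68 * 2799 * 18.3 = 34830.76 BTU/hr

34830.76 BTU/hr


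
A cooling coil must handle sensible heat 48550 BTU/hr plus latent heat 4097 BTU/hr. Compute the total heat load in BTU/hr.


Qt = 48550 + 4097 = 52647 BTU/hr

52647 BTU/hr


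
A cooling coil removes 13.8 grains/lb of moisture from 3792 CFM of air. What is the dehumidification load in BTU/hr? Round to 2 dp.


Q = 0.68 * 3792 * 13.8 = 35584.13 BTU/hr

35584.13 BTU/hr


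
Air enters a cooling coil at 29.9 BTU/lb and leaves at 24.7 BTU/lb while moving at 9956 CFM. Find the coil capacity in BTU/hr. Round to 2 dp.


Q = 4.5 * 9956 * (29.9 - 24.7) = 232970.40 BTU/hr

232970.40 BTU/hr


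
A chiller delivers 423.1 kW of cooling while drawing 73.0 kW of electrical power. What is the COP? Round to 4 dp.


COP = 423.1 / 73.0 = 5.7959

5.7959


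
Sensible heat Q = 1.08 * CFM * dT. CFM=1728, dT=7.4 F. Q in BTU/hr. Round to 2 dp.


Q = 1.08 * 1728 * 7.4 = 13810.18 BTU/hr

13810.18 BTU/hr


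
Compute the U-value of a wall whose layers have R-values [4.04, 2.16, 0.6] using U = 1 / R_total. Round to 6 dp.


R_total = 4.04 + 2.16 + 0.6 = 6.80
U = 1/6.80 = 0.147059

0.147059


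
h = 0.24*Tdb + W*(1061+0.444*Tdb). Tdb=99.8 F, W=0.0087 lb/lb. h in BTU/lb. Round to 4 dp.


h = 0.24*99.8 + 0.0087*(1061+0.444*99.8) = 33.5682 BTU/lb

33.5682 BTU/lb


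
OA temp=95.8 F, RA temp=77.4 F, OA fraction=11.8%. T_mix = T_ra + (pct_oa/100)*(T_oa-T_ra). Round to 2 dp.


T_mix = 77.4 + (11.8/100)*(95.8-77.4) = 79.57 F

79.57 F


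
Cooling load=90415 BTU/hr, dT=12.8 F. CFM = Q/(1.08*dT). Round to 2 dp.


CFM = 90415 / (1.08 * 12.8) = 6540.44

6540.44 CFM


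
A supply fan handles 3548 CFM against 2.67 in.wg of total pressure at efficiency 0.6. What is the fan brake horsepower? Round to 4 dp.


BHP = 3548 * 2.67 / (6356 * 0.6) = 2.4840 hp

2.4840 hp


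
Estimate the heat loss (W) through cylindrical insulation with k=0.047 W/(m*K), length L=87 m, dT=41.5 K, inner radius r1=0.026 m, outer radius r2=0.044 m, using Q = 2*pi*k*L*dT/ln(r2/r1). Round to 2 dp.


Q = 2*pi*0.047*87*41.5/ln(0.044/0.026) = 2026.67 W

2026.67 W


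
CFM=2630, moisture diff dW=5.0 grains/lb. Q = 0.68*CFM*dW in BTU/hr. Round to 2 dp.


Q = 0.68 * 2630 * 5.0 = 8942.00 BTU/hr

8942.00 BTU/hr


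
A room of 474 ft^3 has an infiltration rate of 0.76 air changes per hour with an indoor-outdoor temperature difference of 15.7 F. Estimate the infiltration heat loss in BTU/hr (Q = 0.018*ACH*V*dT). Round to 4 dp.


Q = 0.018 * 0.76 * 474 * 15.7 = 101.8038 BTU/hr

101.8038 BTU/hr


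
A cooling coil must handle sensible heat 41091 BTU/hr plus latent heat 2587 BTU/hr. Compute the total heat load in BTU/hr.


Qt = 41091 + 2587 = 43678 BTU/hr

43678 BTU/hr


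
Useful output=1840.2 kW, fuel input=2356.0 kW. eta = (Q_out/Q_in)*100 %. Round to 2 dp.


eta = (1840.2/2356.0)*100 = 78.11 %

78.11 %


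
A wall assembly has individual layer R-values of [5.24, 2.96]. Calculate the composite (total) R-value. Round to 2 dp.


R_total = 5.24 + 2.96 = 8.20

8.20


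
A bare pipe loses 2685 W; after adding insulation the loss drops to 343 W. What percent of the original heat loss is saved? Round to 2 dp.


Savings = ((2685-343)/2685)*100 = 87.23 %

87.23 %


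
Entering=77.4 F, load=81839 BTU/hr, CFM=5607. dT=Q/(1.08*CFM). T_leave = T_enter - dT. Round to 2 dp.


dT = 81839/(1.08*5607) = 13.5147
T_leave = 77.4 - 13.5147 = 63.89 F

63.89 F


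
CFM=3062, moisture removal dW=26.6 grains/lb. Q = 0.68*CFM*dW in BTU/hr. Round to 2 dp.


Q = 0.68 * 3062 * 26.6 = 55385.46 BTU/hr

55385.46 BTU/hr


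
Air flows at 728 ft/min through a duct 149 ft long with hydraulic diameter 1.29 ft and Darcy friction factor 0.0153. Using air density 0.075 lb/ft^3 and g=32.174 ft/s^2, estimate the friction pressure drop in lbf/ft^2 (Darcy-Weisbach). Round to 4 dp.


v_fps = 728/60 = 12.1333 ft/s
dp = 0.0153*(149/1.29)*0.075*12.1333^2/(2*32.174) = 0.3032 lbf/ft^2

0.3032 lbf/ft^2


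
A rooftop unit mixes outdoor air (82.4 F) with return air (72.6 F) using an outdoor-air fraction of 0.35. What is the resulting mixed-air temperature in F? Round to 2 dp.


T_mix = 0.35*82.4 + 0.65*72.6 = 76.03 F

76.03 F


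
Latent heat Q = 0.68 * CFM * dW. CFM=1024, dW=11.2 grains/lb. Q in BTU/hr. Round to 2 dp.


Q = 0.68 * 1024 * 11.2 = 7798.78 BTU/hr

7798.78 BTU/hr


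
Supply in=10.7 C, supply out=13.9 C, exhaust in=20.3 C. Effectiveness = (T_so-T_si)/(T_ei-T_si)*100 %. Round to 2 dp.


eff = (13.9-10.7)/(20.3-10.7)*100 = 33.33 %

33.33 %


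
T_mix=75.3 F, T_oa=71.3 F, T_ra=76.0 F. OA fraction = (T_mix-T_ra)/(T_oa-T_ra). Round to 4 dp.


frac = (75.3 - 76.0) / (71.3 - 76.0) = 0.1489

0.1489


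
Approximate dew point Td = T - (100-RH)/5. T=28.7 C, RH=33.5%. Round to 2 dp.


Td = 28.7 - (100-33.5)/5 = 15.40 C

15.40 C


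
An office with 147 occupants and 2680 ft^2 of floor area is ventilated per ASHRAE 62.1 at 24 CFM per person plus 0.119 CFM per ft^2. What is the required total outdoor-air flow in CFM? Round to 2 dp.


Total = 147*24 + 2680*0.119 = 3846.92 CFM

3846.92 CFM


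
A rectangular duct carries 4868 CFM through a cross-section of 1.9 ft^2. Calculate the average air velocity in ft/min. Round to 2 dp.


V = 4868 / 1.9 = 2562.11 ft/min

2562.11 ft/min


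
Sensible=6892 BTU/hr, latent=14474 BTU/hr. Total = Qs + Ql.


Qt = 6892 + 14474 = 21366 BTU/hr

21366 BTU/hr


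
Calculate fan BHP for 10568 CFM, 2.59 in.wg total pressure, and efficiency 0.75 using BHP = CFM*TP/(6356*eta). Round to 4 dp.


BHP = 10568 * 2.59 / (6356 * 0.75) = 5.7418 hp

5.7418 hp


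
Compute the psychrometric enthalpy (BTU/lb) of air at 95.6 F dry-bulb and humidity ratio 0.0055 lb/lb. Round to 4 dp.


h = 0.24*95.6 + 0.0055*(1061+0.444*95.6) = 29.0130 BTU/lb

29.0130 BTU/lb


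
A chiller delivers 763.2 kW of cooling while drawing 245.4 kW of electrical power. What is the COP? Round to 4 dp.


COP = 763.2 / 245.4 = 3.1100

3.1100


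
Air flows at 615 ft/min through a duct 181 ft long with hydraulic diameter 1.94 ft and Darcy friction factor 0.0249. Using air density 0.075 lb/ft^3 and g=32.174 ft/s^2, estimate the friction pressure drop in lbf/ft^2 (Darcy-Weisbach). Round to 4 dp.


v_fps = 615/60 = 10.25 ft/s
dp = 0.0249*(181/1.94)*0.075*10.25^2/(2*32.174) = 0.2845 lbf/ft^2

0.2845 lbf/ft^2


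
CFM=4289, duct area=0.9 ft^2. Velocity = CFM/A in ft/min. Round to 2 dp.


V = 4289 / 0.9 = 4765.56 ft/min

4765.56 ft/min


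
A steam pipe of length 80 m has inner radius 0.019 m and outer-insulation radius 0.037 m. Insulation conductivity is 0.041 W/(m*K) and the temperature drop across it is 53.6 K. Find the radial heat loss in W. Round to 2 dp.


Q = 2*pi*0.041*80*53.6/ln(0.037/0.019) = 1657.42 W

1657.42 W


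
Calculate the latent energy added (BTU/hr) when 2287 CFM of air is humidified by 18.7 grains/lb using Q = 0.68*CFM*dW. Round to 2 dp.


Q = 0.68 * 2287 * 18.7 = 29081.49 BTU/hr

29081.49 BTU/hr


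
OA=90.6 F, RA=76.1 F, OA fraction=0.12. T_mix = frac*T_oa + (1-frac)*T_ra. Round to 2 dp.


T_mix = 0.12*90.6 + 0.88*76.1 = 77.84 F

77.84 F


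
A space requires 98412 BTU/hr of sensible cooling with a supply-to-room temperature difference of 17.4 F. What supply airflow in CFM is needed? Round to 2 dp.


CFM = 98412 / (1.08 * 17.4) = 5236.91

5236.91 CFM


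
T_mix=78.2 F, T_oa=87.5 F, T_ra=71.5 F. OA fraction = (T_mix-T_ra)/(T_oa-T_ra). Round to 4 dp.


frac = (78.2 - 71.5) / (87.5 - 71.5) = 0.4188

0.4188


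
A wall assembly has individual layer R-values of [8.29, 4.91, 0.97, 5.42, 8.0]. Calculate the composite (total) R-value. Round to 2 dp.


R_total = 8.29 + 4.91 + 0.97 + 5.42 + 8.0 = 27.59

27.59


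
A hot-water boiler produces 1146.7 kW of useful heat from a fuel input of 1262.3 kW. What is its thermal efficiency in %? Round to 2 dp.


eta = (1146.7/1262.3)*100 = 90.84 %

90.84 %


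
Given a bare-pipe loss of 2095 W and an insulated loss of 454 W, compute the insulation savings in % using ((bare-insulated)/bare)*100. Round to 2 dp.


Savings = ((2095-454)/2095)*100 = 78.33 %

78.33 %


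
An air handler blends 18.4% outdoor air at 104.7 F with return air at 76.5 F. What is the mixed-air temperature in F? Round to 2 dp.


T_mix = 76.5 + (18.4/100)*(104.7-76.5) = 81.69 F

81.69 F


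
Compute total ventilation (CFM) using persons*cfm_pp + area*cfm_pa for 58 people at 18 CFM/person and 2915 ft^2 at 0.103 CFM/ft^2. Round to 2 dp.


Total = 58*18 + 2915*0.103 = 1344.25 CFM

1344.25 CFM


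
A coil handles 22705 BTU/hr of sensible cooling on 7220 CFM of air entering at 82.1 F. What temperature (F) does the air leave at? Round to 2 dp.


dT = 22705/(1.08*7220) = 2.9118
T_leave = 82.1 - 2.9118 = 79.19 F

79.19 F


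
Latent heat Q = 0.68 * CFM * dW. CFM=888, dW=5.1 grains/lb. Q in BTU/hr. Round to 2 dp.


Q = 0.68 * 888 * 5.1 = 3079.58 BTU/hr

3079.58 BTU/hr


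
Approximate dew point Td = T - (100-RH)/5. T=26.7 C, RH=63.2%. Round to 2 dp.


Td = 26.7 - (100-63.2)/5 = 19.34 C

19.34 C


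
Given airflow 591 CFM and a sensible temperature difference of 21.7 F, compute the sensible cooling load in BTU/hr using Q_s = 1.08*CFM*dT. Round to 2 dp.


Q = 1.08 * 591 * 21.7 = 13850.68 BTU/hr

13850.68 BTU/hr


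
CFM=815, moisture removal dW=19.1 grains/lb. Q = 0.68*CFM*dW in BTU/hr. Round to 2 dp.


Q = 0.68 * 815 * 19.1 = 10585.22 BTU/hr

10585.22 BTU/hr


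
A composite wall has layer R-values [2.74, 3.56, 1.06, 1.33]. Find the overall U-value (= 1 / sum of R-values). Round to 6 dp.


R_total = 2.74 + 3.56 + 1.06 + 1.33 = 8.69
U = 1/8.69 = 0.115075

0.115075


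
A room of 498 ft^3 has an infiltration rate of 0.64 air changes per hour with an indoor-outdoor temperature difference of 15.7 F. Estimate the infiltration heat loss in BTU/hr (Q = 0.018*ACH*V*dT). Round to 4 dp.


Q = 0.018 * 0.64 * 498 * 15.7 = 90.0703 BTU/hr

90.0703 BTU/hr


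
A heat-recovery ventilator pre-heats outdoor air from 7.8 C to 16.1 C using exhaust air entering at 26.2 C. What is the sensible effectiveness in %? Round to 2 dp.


eff = (16.1-7.8)/(26.2-7.8)*100 = 45.11 %

45.11 %


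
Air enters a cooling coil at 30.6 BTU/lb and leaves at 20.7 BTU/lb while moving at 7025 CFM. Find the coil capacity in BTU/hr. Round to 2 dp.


Q = 4.5 * 7025 * (30.6 - 20.7) = 312963.75 BTU/hr

312963.75 BTU/hr


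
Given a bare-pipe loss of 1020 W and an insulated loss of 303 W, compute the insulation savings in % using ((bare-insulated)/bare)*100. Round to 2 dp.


Savings = ((1020-303)/1020)*100 = 70.29 %

70.29 %


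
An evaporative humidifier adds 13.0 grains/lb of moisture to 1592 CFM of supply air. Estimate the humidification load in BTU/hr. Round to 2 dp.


Q = 0.68 * 1592 * 13.0 = 14073.28 BTU/hr

14073.28 BTU/hr


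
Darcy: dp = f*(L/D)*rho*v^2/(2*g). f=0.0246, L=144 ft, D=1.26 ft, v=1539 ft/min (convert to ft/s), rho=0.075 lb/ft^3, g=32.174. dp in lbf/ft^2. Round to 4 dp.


v_fps = 1539/60 = 25.65 ft/s
dp = 0.0246*(144/1.26)*0.075*25.65^2/(2*32.174) = 2.1559 lbf/ft^2

2.1559 lbf/ft^2


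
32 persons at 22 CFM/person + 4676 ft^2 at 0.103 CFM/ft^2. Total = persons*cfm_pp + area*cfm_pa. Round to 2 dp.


Total = 32*22 + 4676*0.103 = 1185.63 CFM

1185.63 CFM


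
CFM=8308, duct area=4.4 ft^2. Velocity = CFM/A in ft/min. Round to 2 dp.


V = 8308 / 4.4 = 1888.18 ft/min

1888.18 ft/min


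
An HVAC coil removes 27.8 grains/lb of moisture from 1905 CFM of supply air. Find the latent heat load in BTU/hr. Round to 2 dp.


Q = 0.68 * 1905 * 27.8 = 36012.12 BTU/hr

36012.12 BTU/hr


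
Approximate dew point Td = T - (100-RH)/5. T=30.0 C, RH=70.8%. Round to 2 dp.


Td = 30.0 - (100-70.8)/5 = 24.16 C

24.16 C


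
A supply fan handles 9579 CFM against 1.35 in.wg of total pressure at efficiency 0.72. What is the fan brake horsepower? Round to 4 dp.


BHP = 9579 * 1.35 / (6356 * 0.72) = 2.8258 hp

2.8258 hp


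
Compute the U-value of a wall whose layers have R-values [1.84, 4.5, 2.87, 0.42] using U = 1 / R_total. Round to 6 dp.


R_total = 1.84 + 4.5 + 2.87 + 0.42 = 9.63
U = 1/9.63 = 0.103842

0.103842


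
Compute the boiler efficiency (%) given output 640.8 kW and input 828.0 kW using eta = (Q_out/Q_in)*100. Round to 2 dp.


eta = (640.8/828.0)*100 = 77.39 %

77.39 %


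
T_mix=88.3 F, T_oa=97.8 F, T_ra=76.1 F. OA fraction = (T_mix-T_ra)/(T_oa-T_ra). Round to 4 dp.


frac = (88.3 - 76.1) / (97.8 - 76.1) = 0.5622

0.5622


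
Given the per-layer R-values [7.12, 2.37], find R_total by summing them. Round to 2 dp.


R_total = 7.12 + 2.37 = 9.49

9.49


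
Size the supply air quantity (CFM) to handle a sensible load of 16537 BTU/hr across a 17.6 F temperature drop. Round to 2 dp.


CFM = 16537 / (1.08 * 17.6) = 870.00

870.00 CFM


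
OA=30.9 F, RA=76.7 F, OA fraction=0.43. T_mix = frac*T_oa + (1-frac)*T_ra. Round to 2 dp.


T_mix = 0.43*30.9 + 0.57*76.7 = 57.01 F

57.01 F


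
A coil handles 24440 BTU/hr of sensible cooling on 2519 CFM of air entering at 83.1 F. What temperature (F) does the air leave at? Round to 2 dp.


dT = 24440/(1.08*2519) = 8.9836
T_leave = 83.1 - 8.9836 = 74.12 F

74.12 F


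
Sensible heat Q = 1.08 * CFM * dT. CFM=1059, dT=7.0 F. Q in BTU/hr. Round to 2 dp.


Q = 1.08 * 1059 * 7.0 = 8006.04 BTU/hr

8006.04 BTU/hr


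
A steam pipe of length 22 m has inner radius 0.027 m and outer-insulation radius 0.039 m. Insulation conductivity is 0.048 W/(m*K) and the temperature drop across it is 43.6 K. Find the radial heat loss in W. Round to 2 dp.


Q = 2*pi*0.048*22*43.6/ln(0.039/0.027) = 786.70 W

786.70 W


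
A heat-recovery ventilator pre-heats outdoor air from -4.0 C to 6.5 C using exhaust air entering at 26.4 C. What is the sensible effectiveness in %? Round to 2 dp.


eff = (6.5-(-4.0))/(26.4-(-4.0))*100 = 34.54 %

34.54 %


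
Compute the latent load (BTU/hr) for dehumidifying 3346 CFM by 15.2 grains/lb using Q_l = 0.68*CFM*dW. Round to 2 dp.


Q = 0.68 * 3346 * 15.2 = 34584.26 BTU/hr

34584.26 BTU/hr


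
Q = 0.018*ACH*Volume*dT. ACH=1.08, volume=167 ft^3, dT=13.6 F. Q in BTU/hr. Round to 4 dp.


Q = 0.018 * 1.08 * 167 * 13.6 = 44.1521 BTU/hr

44.1521 BTU/hr


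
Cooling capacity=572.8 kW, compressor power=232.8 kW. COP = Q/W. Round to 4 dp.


COP = 572.8 / 232.8 = 2.4605

2.4605


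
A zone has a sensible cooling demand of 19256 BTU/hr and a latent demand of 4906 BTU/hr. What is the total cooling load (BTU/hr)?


Qt = 19256 + 4906 = 24162 BTU/hr

24162 BTU/hr


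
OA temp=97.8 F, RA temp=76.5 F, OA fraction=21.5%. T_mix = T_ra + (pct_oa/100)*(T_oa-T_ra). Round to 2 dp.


T_mix = 76.5 + (21.5/100)*(97.8-76.5) = 81.08 F

81.08 F


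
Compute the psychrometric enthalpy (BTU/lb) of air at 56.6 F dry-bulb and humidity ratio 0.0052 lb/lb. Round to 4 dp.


h = 0.24*56.6 + 0.0052*(1061+0.444*56.6) = 19.2319 BTU/lb

19.2319 BTU/lb


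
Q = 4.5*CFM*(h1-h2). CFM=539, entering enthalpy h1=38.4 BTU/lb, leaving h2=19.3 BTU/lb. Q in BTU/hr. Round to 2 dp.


Q = 4.5 * 539 * (38.4 - 19.3) = 46327.05 BTU/hr

46327.05 BTU/hr


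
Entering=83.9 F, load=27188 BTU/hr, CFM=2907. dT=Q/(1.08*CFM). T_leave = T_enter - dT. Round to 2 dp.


dT = 27188/(1.08*2907) = 8.6598
T_leave = 83.9 - 8.6598 = 75.24 F

75.24 F


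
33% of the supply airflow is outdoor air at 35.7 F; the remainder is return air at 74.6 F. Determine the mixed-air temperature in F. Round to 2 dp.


T_mix = 0.33*35.7 + 0.67*74.6 = 61.76 F

61.76 F


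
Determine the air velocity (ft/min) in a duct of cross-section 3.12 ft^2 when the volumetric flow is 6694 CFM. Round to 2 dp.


V = 6694 / 3.12 = 2145.51 ft/min

2145.51 ft/min


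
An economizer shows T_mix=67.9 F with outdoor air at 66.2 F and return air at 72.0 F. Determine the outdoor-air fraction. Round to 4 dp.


frac = (67.9 - 72.0) / (66.2 - 72.0) = 0.7069

0.7069


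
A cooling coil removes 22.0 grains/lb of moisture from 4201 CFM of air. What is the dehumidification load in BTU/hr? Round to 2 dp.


Q = 0.68 * 4201 * 22.0 = 62846.96 BTU/hr

62846.96 BTU/hr


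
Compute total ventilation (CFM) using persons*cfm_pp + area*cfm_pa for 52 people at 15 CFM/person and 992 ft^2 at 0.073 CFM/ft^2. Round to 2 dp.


Total = 52*15 + 992*0.073 = 852.42 CFM

852.42 CFM


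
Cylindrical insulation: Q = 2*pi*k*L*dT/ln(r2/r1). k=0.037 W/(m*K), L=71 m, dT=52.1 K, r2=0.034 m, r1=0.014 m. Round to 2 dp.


Q = 2*pi*0.037*71*52.1/ln(0.034/0.014) = 969.18 W

969.18 W


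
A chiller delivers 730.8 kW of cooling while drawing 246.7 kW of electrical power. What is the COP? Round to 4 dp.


COP = 730.8 / 246.7 = 2.9623

2.9623


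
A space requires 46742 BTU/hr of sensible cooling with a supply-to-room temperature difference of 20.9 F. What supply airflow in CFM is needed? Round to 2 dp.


CFM = 46742 / (1.08 * 20.9) = 2070.80

2070.80 CFM


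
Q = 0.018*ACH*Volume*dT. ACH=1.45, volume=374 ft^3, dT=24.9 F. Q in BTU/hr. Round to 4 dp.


Q = 0.018 * 1.45 * 374 * 24.9 = 243.0589 BTU/hr

243.0589 BTU/hr


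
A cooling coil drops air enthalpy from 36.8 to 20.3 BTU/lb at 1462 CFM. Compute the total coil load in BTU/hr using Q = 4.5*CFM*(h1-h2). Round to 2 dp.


Q = 4.5 * 1462 * (36.8 - 20.3) = 108553.50 BTU/hr

108553.50 BTU/hr


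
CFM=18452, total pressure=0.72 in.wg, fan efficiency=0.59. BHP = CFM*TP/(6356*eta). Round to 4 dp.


BHP = 18452 * 0.72 / (6356 * 0.59) = 3.5427 hp

3.5427 hp


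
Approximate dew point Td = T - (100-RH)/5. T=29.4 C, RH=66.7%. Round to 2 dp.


Td = 29.4 - (100-66.7)/5 = 22.74 C

22.74 C


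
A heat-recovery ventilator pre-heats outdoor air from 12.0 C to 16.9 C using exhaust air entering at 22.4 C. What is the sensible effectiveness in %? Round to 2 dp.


eff = (16.9-12.0)/(22.4-12.0)*100 = 47.12 %

47.12 %


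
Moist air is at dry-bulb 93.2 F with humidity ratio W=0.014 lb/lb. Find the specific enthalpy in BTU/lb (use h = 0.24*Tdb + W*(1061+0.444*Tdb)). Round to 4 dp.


h = 0.24*93.2 + 0.014*(1061+0.444*93.2) = 37.8013 BTU/lb

37.8013 BTU/lb


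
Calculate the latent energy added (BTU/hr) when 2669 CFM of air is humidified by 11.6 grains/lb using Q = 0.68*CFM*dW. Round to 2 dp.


Q = 0.68 * 2669 * 11.6 = 21053.07 BTU/hr

21053.07 BTU/hr


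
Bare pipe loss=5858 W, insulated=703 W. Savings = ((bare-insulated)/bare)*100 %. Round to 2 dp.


Savings = ((5858-703)/5858)*100 = 88.00 %

88.00 %


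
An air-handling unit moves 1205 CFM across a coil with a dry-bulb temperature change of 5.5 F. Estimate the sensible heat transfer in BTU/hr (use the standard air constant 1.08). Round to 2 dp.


Q = 1.08 * 1205 * 5.5 = 7157.70 BTU/hr

7157.70 BTU/hr


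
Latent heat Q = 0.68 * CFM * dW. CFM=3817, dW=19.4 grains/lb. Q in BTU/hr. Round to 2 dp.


Q = 0.68 * 3817 * 19.4 = 50353.86 BTU/hr

50353.86 BTU/hr


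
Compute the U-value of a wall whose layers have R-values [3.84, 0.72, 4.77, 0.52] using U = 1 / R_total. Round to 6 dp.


R_total = 3.84 + 0.72 + 4.77 + 0.52 = 9.85
U = 1/9.85 = 0.101523

0.101523


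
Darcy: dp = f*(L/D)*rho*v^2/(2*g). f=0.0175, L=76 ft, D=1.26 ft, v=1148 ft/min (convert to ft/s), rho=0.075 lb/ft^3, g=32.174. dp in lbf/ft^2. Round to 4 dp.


v_fps = 1148/60 = 19.1333 ft/s
dp = 0.0175*(76/1.26)*0.075*19.1333^2/(2*32.174) = 0.4504 lbf/ft^2

0.4504 lbf/ft^2


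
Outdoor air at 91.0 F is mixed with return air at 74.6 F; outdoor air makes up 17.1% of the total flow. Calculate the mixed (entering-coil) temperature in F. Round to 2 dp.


T_mix = 74.6 + (17.1/100)*(91.0-74.6) = 77.40 F

77.40 F


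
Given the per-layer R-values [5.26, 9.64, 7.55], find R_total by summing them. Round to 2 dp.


R_total = 5.26 + 9.64 + 7.55 = 22.45

22.45


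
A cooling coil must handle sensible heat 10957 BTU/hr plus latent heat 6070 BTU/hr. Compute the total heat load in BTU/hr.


Qt = 10957 + 6070 = 17027 BTU/hr

17027 BTU/hr


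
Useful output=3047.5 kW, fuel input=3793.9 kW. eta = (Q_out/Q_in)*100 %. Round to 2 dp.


eta = (3047.5/3793.9)*100 = 80.33 %

80.33 %


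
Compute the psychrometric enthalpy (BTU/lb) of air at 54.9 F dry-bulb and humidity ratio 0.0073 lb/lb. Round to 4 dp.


h = 0.24*54.9 + 0.0073*(1061+0.444*54.9) = 21.0992 BTU/lb

21.0992 BTU/lb


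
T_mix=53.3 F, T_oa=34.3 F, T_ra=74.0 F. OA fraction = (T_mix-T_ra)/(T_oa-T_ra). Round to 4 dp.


frac = (53.3 - 74.0) / (34.3 - 74.0) = 0.5214

0.5214


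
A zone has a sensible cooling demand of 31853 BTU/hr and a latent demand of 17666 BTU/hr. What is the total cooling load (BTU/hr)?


Qt = 31853 + 17666 = 49519 BTU/hr

49519 BTU/hr


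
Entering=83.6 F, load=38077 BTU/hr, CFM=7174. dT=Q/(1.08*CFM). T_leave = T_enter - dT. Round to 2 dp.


dT = 38077/(1.08*7174) = 4.9145
T_leave = 83.6 - 4.9145 = 78.69 F

78.69 F


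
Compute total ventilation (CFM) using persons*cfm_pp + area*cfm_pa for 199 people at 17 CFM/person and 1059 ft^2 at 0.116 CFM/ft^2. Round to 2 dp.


Total = 199*17 + 1059*0.116 = 3505.84 CFM

3505.84 CFM


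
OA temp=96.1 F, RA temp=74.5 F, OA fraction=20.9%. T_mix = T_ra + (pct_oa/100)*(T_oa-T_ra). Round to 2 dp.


T_mix = 74.5 + (20.9/100)*(96.1-74.5) = 79.01 F

79.01 F


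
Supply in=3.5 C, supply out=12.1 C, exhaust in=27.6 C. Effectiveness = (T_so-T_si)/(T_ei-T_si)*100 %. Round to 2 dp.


eff = (12.1-3.5)/(27.6-3.5)*100 = 35.68 %

35.68 %


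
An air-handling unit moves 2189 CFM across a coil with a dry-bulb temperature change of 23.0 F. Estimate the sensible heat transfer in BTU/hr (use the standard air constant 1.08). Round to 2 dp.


Q = 1.08 * 2189 * 23.0 = 54374.76 BTU/hr

54374.76 BTU/hr


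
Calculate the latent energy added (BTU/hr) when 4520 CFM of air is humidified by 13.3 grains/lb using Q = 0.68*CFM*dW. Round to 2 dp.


Q = 0.68 * 4520 * 13.3 = 40878.88 BTU/hr

40878.88 BTU/hr


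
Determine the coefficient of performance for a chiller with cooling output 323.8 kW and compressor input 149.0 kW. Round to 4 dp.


COP = 323.8 / 149.0 = 2.1732

2.1732


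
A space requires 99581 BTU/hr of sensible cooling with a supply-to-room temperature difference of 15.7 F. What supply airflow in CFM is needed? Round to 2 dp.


CFM = 99581 / (1.08 * 15.7) = 5872.91

5872.91 CFM


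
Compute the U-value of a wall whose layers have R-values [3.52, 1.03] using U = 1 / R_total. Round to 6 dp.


R_total = 3.52 + 1.03 = 4.55
U = 1/4.55 = 0.219780

0.219780


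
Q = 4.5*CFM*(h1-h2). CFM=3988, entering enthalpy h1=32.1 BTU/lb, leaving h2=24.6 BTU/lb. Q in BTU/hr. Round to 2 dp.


Q = 4.5 * 3988 * (32.1 - 24.6) = 134595.00 BTU/hr

134595.00 BTU/hr


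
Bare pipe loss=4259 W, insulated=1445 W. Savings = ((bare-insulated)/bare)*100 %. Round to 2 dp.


Savings = ((4259-1445)/4259)*100 = 66.07 %

66.07 %


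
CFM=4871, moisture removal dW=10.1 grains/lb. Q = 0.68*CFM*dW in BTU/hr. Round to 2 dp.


Q = 0.68 * 4871 * 10.1 = 33454.03 BTU/hr

33454.03 BTU/hr


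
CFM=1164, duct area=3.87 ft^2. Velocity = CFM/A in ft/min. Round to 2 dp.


V = 1164 / 3.87 = 300.78 ft/min

300.78 ft/min


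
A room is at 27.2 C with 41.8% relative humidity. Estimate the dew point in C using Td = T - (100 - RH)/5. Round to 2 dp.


Td = 27.2 - (100-41.8)/5 = 15.56 C

15.56 C


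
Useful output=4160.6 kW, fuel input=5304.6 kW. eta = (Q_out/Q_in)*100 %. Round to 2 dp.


eta = (4160.6/5304.6)*100 = 78.43 %

78.43 %


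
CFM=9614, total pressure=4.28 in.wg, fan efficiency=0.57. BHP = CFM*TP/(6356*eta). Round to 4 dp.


BHP = 9614 * 4.28 / (6356 * 0.57) = 11.3577 hp

11.3577 hp


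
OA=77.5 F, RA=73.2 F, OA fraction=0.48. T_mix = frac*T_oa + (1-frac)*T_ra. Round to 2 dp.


T_mix = 0.48*77.5 + 0.52*73.2 = 75.26 F

75.26 F


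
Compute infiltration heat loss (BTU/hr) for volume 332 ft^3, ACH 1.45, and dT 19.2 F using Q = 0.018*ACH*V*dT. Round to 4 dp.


Q = 0.018 * 1.45 * 332 * 19.2 = 166.3718 BTU/hr

166.3718 BTU/hr


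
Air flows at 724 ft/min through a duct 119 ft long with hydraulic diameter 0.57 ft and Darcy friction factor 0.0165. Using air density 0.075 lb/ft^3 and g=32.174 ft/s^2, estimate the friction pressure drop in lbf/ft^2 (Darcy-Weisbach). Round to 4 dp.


v_fps = 724/60 = 12.0667 ft/s
dp = 0.0165*(119/0.57)*0.075*12.0667^2/(2*32.174) = 0.5846 lbf/ft^2

0.5846 lbf/ft^2


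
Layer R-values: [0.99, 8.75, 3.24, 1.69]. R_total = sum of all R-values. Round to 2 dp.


R_total = 0.99 + 8.75 + 3.24 + 1.69 = 14.67

14.67


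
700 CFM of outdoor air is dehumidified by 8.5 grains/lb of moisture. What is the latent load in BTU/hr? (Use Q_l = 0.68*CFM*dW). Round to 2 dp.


Q = 0.68 * 700 * 8.5 = 4046.00 BTU/hr

4046.00 BTU/hr


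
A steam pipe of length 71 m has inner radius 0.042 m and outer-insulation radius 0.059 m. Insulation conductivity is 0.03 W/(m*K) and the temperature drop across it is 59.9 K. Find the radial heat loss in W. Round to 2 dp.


Q = 2*pi*0.03*71*59.9/ln(0.059/0.042) = 2358.72 W

2358.72 W


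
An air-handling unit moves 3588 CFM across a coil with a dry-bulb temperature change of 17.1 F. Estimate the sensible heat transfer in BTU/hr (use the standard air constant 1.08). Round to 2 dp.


Q = 1.08 * 3588 * 17.1 = 66263.18 BTU/hr

66263.18 BTU/hr


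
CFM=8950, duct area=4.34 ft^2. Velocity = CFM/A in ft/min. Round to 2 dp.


V = 8950 / 4.34 = 2062.21 ft/min

2062.21 ft/min


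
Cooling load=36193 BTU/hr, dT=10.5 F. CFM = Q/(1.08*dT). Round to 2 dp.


CFM = 36193 / (1.08 * 10.5) = 3191.62

3191.62 CFM


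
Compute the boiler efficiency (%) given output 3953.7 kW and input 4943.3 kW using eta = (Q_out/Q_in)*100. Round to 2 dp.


eta = (3953.7/4943.3)*100 = 79.98 %

79.98 %


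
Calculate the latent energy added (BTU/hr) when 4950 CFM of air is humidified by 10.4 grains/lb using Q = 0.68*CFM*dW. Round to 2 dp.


Q = 0.68 * 4950 * 10.4 = 35006.40 BTU/hr

35006.40 BTU/hr


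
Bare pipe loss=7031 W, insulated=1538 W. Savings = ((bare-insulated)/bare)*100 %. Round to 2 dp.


Savings = ((7031-1538)/7031)*100 = 78.13 %

78.13 %


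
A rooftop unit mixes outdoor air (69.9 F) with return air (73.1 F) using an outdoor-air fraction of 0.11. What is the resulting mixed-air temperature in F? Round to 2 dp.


T_mix = 0.11*69.9 + 0.89*73.1 = 72.75 F

72.75 F


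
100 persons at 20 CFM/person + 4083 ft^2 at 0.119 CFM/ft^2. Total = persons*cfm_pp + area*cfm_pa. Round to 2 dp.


Total = 100*20 + 4083*0.119 = 2485.88 CFM

2485.88 CFM


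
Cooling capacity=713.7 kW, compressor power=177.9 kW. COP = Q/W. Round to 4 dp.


COP = 713.7 / 177.9 = 4.0118

4.0118


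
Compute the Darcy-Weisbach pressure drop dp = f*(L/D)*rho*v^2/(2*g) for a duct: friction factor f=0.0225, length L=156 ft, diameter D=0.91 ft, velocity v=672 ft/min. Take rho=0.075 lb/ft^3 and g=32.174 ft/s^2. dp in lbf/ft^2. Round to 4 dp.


v_fps = 672/60 = 11.2 ft/s
dp = 0.0225*(156/0.91)*0.075*11.2^2/(2*32.174) = 0.5639 lbf/ft^2

0.5639 lbf/ft^2


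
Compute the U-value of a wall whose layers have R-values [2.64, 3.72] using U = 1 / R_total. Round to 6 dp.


R_total = 2.64 + 3.72 = 6.36
U = 1/6.36 = 0.157233

0.157233


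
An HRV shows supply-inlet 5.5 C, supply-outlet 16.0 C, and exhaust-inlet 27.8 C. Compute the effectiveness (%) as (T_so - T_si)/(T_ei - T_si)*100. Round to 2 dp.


eff = (16.0-5.5)/(27.8-5.5)*100 = 47.09 %

47.09 %


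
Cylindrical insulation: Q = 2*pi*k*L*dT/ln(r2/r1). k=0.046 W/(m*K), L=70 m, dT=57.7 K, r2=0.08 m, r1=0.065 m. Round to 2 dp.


Q = 2*pi*0.046*70*57.7/ln(0.08/0.065) = 5622.14 W

5622.14 W


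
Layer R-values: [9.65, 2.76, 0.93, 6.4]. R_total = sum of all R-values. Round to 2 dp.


R_total = 9.65 + 2.76 + 0.93 + 6.4 = 19.74

19.74


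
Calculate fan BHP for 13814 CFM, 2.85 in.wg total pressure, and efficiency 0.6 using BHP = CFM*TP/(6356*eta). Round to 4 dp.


BHP = 13814 * 2.85 / (6356 * 0.6) = 10.3236 hp

10.3236 hp


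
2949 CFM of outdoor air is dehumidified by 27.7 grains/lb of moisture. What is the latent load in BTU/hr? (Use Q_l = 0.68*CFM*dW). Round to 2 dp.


Q = 0.68 * 2949 * 27.7 = 55547.36 BTU/hr

55547.36 BTU/hr


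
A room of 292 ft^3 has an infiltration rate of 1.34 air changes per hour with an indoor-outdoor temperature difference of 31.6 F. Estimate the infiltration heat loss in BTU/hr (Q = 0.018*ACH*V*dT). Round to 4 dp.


Q = 0.018 * 1.34 * 292 * 31.6 = 222.5601 BTU/hr

222.5601 BTU/hr


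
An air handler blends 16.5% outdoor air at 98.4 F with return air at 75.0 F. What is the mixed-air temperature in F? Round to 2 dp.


T_mix = 75.0 + (16.5/100)*(98.4-75.0) = 78.86 F

78.86 F


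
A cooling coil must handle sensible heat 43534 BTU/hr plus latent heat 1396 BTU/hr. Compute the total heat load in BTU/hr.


Qt = 43534 + 1396 = 44930 BTU/hr

44930 BTU/hr


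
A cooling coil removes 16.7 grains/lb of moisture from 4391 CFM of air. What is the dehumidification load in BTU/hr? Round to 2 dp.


Q = 0.68 * 4391 * 16.7 = 49864.20 BTU/hr

49864.20 BTU/hr


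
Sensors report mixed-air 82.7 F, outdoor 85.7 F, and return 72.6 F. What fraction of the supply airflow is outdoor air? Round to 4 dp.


frac = (82.7 - 72.6) / (85.7 - 72.6) = 0.7710

0.7710


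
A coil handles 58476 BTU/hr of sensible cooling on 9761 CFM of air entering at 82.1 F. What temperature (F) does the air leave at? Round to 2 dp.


dT = 58476/(1.08*9761) = 5.5470
T_leave = 82.1 - 5.5470 = 76.55 F

76.55 F


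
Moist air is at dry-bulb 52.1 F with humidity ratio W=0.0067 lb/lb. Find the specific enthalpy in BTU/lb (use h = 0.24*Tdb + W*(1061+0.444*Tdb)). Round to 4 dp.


h = 0.24*52.1 + 0.0067*(1061+0.444*52.1) = 19.7677 BTU/lb

19.7677 BTU/lb


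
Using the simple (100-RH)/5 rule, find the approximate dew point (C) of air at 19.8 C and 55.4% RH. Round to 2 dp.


Td = 19.8 - (100-55.4)/5 = 10.88 C

10.88 C


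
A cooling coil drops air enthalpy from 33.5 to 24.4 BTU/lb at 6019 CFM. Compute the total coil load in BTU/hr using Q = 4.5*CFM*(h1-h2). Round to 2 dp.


Q = 4.5 * 6019 * (33.5 - 24.4) = 246478.05 BTU/hr

246478.05 BTU/hr


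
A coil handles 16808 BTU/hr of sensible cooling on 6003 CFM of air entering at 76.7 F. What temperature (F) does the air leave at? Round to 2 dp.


dT = 16808/(1.08*6003) = 2.5925
T_leave = 76.7 - 2.5925 = 74.11 F

74.11 F


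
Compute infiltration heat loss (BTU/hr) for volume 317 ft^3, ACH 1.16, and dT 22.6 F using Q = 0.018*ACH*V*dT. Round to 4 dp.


Q = 0.018 * 1.16 * 317 * 22.6 = 149.5885 BTU/hr

149.5885 BTU/hr


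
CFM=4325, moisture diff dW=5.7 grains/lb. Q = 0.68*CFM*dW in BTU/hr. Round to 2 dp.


Q = 0.68 * 4325 * 5.7 = 16763.70 BTU/hr

16763.70 BTU/hr


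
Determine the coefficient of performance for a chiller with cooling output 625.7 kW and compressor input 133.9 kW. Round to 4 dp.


COP = 625.7 / 133.9 = 4.6729

4.6729


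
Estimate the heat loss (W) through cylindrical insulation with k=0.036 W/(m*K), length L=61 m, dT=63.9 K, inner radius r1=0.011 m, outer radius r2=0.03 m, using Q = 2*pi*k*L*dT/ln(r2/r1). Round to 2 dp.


Q = 2*pi*0.036*61*63.9/ln(0.03/0.011) = 878.78 W

878.78 W


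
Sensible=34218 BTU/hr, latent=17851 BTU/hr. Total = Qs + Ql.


Qt = 34218 + 17851 = 52069 BTU/hr

52069 BTU/hr


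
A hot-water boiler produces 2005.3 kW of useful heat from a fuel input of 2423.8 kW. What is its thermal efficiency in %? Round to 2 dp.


eta = (2005.3/2423.8)*100 = 82.73 %

82.73 %


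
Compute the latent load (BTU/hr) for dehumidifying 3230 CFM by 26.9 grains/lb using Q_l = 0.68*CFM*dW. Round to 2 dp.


Q = 0.68 * 3230 * 26.9 = 59083.16 BTU/hr

59083.16 BTU/hr


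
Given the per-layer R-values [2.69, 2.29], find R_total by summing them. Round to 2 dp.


R_total = 2.69 + 2.29 = 4.98

4.98


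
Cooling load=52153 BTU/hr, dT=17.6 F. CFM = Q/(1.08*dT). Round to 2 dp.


CFM = 52153 / (1.08 * 17.6) = 2743.74

2743.74 CFM


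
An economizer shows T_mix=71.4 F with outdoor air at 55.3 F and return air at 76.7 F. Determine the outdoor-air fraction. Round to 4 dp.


frac = (71.4 - 76.7) / (55.3 - 76.7) = 0.2477

0.2477


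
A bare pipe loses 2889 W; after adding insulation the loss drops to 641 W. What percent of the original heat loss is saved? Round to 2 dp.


Savings = ((2889-641)/2889)*100 = 77.81 %

77.81 %


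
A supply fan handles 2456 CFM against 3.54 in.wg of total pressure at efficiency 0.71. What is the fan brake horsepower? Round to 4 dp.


BHP = 2456 * 3.54 / (6356 * 0.71) = 1.9266 hp

1.9266 hp


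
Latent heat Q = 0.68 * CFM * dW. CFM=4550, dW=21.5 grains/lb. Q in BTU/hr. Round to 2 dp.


Q = 0.68 * 4550 * 21.5 = 66521.00 BTU/hr

66521.00 BTU/hr


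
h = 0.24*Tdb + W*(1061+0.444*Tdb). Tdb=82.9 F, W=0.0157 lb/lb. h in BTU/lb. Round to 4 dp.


h = 0.24*82.9 + 0.0157*(1061+0.444*82.9) = 37.1316 BTU/lb

37.1316 BTU/lb


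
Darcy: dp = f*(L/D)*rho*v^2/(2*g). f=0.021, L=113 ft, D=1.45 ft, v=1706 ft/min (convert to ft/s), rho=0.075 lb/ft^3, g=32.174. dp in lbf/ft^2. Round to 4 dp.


v_fps = 1706/60 = 28.4333 ft/s
dp = 0.021*(113/1.45)*0.075*28.4333^2/(2*32.174) = 1.5421 lbf/ft^2

1.5421 lbf/ft^2


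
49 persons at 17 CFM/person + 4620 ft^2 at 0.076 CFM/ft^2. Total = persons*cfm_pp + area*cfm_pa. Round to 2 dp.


Total = 49*17 + 4620*0.076 = 1184.12 CFM

1184.12 CFM


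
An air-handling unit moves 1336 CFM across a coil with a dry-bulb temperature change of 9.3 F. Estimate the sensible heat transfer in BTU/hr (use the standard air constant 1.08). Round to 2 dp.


Q = 1.08 * 1336 * 9.3 = 13418.78 BTU/hr

13418.78 BTU/hr


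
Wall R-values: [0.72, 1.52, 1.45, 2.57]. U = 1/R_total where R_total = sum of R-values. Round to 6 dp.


R_total = 0.72 + 1.52 + 1.45 + 2.57 = 6.26
U = 1/6.26 = 0.159744

0.159744


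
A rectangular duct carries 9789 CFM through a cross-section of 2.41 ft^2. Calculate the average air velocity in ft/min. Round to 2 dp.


V = 9789 / 2.41 = 4061.83 ft/min

4061.83 ft/min


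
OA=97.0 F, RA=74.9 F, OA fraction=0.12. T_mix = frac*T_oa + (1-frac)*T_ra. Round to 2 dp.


T_mix = 0.12*97.0 + 0.88*74.9 = 77.55 F

77.55 F


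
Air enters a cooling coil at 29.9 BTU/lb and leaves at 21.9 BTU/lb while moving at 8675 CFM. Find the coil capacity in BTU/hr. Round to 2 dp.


Q = 4.5 * 8675 * (29.9 - 21.9) = 312300.00 BTU/hr

312300.00 BTU/hr


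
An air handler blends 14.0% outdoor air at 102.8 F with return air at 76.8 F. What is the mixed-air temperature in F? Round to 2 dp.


T_mix = 76.8 + (14.0/100)*(102.8-76.8) = 80.44 F

80.44 F


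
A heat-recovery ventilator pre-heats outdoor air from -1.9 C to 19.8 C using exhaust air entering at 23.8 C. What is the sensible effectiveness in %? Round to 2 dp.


eff = (19.8-(-1.9))/(23.8-(-1.9))*100 = 84.44 %

84.44 %


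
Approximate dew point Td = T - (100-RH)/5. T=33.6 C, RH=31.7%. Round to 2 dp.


Td = 33.6 - (100-31.7)/5 = 19.94 C

19.94 C


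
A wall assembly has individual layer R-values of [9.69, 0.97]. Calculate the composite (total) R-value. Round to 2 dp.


R_total = 9.69 + 0.97 = 10.66

10.66


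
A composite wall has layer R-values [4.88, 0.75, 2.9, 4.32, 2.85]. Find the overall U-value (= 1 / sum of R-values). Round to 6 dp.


R_total = 4.88 + 0.75 + 2.9 + 4.32 + 2.85 = 15.70
U = 1/15.70 = 0.063694

0.063694


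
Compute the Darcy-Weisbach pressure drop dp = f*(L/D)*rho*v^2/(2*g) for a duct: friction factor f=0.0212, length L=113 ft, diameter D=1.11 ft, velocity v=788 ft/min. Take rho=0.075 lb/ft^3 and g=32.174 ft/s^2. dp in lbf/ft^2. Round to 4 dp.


v_fps = 788/60 = 13.1333 ft/s
dp = 0.0212*(113/1.11)*0.075*13.1333^2/(2*32.174) = 0.4339 lbf/ft^2

0.4339 lbf/ft^2


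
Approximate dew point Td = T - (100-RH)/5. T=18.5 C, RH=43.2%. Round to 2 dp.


Td = 18.5 - (100-43.2)/5 = 7.14 C

7.14 C


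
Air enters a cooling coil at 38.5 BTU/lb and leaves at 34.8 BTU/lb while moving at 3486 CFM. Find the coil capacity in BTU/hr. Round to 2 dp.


Q = 4.5 * 3486 * (38.5 - 34.8) = 58041.90 BTU/hr

58041.90 BTU/hr


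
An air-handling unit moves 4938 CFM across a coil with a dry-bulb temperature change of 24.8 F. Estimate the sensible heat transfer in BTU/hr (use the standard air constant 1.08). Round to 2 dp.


Q = 1.08 * 4938 * 24.8 = 132259.39 BTU/hr

132259.39 BTU/hr


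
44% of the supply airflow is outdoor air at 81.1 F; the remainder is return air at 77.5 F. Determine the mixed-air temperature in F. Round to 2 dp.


T_mix = 0.44*81.1 + 0.56*77.5 = 79.08 F

79.08 F


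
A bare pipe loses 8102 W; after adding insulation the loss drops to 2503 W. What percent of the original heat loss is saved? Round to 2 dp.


Savings = ((8102-2503)/8102)*100 = 69.11 %

69.11 %


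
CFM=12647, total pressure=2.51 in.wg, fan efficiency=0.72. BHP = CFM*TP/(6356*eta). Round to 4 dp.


BHP = 12647 * 2.51 / (6356 * 0.72) = 6.9366 hp

6.9366 hp


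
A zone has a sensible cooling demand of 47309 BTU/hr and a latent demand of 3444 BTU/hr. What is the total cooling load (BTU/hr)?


Qt = 47309 + 3444 = 50753 BTU/hr

50753 BTU/hr


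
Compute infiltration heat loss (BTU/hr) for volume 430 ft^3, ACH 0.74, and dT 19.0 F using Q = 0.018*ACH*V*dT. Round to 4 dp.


Q = 0.018 * 0.74 * 430 * 19.0 = 108.8244 BTU/hr

108.8244 BTU/hr


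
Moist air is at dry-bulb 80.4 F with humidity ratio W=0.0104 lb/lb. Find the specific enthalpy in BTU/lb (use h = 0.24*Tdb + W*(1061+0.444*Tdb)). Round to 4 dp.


h = 0.24*80.4 + 0.0104*(1061+0.444*80.4) = 30.7017 BTU/lb

30.7017 BTU/lb
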